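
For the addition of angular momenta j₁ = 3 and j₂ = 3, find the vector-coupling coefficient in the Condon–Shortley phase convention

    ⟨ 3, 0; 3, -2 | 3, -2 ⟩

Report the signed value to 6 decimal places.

√[7·3!3!3!/10! · 3!3!1!5!1!5!] = √(216)
  +(−1)^0/∏(0,3,3,1,0,2)! = 1/72  (running 1/72)
  +(−1)^1/∏(1,2,2,0,1,3)! = -1/24  (running -1/36)
⟨..|..⟩ = √(216)·(-1/36) = -0.408248

-0.408248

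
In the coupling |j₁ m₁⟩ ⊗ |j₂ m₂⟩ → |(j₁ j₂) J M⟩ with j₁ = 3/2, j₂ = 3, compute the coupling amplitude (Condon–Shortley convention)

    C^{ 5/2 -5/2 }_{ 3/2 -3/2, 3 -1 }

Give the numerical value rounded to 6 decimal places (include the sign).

j₁+j₂−J=2  J+j₁−j₂=1  J−j₁+j₂=4  j₁+j₂+J+1=8
(j₁±m₁, j₂±m₂, J±M) = (0,3,2,4,0,5)
P² = 1728/7
sum k=2..2:
  [2] +1/48 = 1/48
S = 1/48
C² = P²·S² = 3/28 ; C = +0.327327

+0.327327  (= +√(3/28))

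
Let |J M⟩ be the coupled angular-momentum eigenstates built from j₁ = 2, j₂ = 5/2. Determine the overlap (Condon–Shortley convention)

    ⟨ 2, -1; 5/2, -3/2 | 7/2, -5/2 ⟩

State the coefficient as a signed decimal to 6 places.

+√(1/63) ≈ +0.125988

triangle: 1!·3!·4!/9! = 144/362880
(j±m)!: 1!·3!·1!·4!·1!·6! = 103680
prefactor² = (2J+1)·Δ·N² = 2304/7
  k=0: +1/(0!·1!·3!·1!·0!·3!) = 1/36
  k=1: −1/(1!·0!·2!·0!·1!·4!) = -1/48
Σ = 1/144  ⇒  CG² = 2304/7·1/144² = 1/63
CG = +√(1/63) = +0.125988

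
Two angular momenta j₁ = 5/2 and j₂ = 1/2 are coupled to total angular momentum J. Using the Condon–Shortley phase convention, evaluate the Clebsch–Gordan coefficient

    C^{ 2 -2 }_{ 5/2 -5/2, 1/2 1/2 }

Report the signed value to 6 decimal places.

j₁+j₂−J=1  J+j₁−j₂=4  J−j₁+j₂=0  j₁+j₂+J+1=6
(j₁±m₁, j₂±m₂, J±M) = (0,5,1,0,0,4)
P² = 480
sum k=1..1:
  [1] −1/24 = -1/24
S = -1/24
C² = P²·S² = 5/6 ; C = -0.912871

-0.912871  (= −√(5/6))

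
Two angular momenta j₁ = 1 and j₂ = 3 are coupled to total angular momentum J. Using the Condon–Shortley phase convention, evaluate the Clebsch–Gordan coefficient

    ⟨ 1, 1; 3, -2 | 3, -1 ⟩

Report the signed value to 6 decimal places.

j₁+j₂−J=1  J+j₁−j₂=1  J−j₁+j₂=5  j₁+j₂+J+1=8
(j₁±m₁, j₂±m₂, J±M) = (2,0,1,5,2,4)
P² = 240
sum k=0..0:
  [0] +1/24 = 1/24
S = 1/24
C² = P²·S² = 5/12 ; C = +0.645497

+√(5/12) = +0.645497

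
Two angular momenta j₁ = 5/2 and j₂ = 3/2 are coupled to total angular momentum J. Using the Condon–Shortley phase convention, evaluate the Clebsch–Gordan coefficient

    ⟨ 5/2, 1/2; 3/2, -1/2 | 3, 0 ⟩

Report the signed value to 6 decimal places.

+0.447214

j₁+j₂−J=1  J+j₁−j₂=4  J−j₁+j₂=2  j₁+j₂+J+1=8
(j₁±m₁, j₂±m₂, J±M) = (3,2,1,2,3,3)
P² = 36/5
sum k=0..1:
  [0] +1/4 = 1/4
  [1] −1/12 = -1/12
S = 1/6
C² = P²·S² = 1/5 ; C = +0.447214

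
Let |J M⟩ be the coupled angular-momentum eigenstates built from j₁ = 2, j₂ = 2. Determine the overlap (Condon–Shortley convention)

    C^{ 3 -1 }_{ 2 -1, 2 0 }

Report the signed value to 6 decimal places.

−√(1/5) ≈ -0.447214

triangle: 1!·3!·3!/8! = 36/40320
(j±m)!: 1!·3!·2!·2!·2!·4! = 1152
prefactor² = (2J+1)·Δ·N² = 36/5
  k=0: +1/(0!·1!·3!·2!·0!·1!) = 1/12
  k=1: −1/(1!·0!·2!·1!·1!·2!) = -1/4
Σ = -1/6  ⇒  CG² = 36/5·(-1/6)² = 1/5
CG = −√(1/5) = -0.447214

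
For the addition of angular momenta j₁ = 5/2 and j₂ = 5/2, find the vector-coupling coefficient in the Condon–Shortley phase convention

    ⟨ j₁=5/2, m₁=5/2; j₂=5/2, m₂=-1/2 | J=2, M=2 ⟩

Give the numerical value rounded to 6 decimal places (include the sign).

+0.422577  (= +√(5/28))

√[5·3!2!2!/8! · 5!0!2!3!4!0!] = √(720/7)
  +(−1)^0/∏(0,3,0,2,2,0)! = 1/24  (running 1/24)
⟨..|..⟩ = √(720/7)·(1/24) = +0.422577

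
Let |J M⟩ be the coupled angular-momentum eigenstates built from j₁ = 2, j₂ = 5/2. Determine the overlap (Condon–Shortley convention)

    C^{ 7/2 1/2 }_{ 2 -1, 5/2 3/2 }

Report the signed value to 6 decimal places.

triangle: 1!*3!*4!/9! = 144/362880
(j±m)!: 1!*3!*4!*1!*4!*3! = 20736
prefactor² = (2J+1)*Δ*N² = 2304/35
  k=0: +1/(0!*1!*3!*4!*0!*0!) = 1/144
  k=1: −1/(1!*0!*2!*3!*1!*1!) = -1/12
Σ = -11/144  ⇒  CG² = 2304/35*(-11/144)² = 121/315
CG = −√(121/315) = -0.619780

−√(121/315) = -0.619780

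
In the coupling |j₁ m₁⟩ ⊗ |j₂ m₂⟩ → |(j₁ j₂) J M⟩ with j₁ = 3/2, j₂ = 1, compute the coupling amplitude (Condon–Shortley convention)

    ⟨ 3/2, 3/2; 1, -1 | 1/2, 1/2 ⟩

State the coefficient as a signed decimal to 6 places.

j₁+j₂−J=2  J+j₁−j₂=1  J−j₁+j₂=0  j₁+j₂+J+1=4
(j₁±m₁, j₂±m₂, J±M) = (3,0,0,2,1,0)
P² = 2
sum k=0..0:
  [0] +1/2 = 1/2
S = 1/2
C² = P²·S² = 1/2 ; C = +0.707107

+√(1/2) ≈ +0.707107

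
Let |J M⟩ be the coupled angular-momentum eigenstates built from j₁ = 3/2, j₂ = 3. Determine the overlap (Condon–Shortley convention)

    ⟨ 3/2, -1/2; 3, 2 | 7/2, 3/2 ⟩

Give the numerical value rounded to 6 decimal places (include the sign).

−√(3/7) ≈ -0.654654

j₁+j₂−J=1  J+j₁−j₂=2  J−j₁+j₂=5  j₁+j₂+J+1=9
(j₁±m₁, j₂±m₂, J±M) = (1,2,5,1,5,2)
P² = 6400/21
sum k=0..1:
  [0] +1/240 = 1/240
  [1] −1/24 = -1/24
S = -3/80
C² = P²·S² = 3/7 ; C = -0.654654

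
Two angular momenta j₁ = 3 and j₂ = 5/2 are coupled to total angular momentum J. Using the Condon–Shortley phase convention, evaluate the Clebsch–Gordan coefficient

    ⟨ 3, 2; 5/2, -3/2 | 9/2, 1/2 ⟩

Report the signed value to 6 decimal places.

triangle: 1!·5!·4!/11! = 2880/39916800
(j±m)!: 5!·1!·1!·4!·5!·4! = 8294400
prefactor² = (2J+1)·Δ·N² = 460800/77
  k=0: +1/(0!·1!·1!·1!·4!·3!) = 1/144
  k=1: −1/(1!·0!·0!·0!·5!·4!) = -1/2880
Σ = 19/2880  ⇒  CG² = 460800/77·19/2880² = 361/1386
CG = +√(361/1386) = +0.510355

+0.510355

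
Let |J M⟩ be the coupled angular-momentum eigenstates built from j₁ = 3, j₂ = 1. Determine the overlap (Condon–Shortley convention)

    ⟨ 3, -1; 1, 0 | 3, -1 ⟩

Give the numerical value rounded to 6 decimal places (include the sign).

√[7·1!5!1!/8! · 2!4!1!1!2!4!] = √(48)
  +(−1)^0/∏(0,1,4,1,1,0)! = 1/24  (running 1/24)
  +(−1)^1/∏(1,0,3,0,2,1)! = -1/12  (running -1/24)
⟨..|..⟩ = √(48)·(-1/24) = -0.288675

−√(1/12) ≈ -0.288675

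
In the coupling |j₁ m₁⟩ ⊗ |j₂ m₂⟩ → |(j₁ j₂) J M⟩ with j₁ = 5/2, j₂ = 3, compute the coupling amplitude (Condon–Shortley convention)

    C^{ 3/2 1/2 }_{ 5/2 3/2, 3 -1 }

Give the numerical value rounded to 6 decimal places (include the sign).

√[4·4!1!2!/8! · 4!1!2!4!2!1!] = √(384/35)
  +(−1)^0/∏(0,4,1,2,0,0)! = 1/48  (running 1/48)
  +(−1)^1/∏(1,3,0,1,1,1)! = -1/6  (running -7/48)
⟨..|..⟩ = √(384/35)·(-7/48) = -0.483046

−√(7/30) = -0.483046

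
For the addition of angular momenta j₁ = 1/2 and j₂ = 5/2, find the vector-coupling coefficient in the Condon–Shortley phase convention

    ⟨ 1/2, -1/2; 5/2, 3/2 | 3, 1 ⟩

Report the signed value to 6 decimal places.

+√(1/3) = +0.577350

√[7·0!1!5!/7! · 0!1!4!1!4!2!] = √(192)
  +(−1)^0/∏(0,0,1,4,0,1)! = 1/24  (running 1/24)
⟨..|..⟩ = √(192)·(1/24) = +0.577350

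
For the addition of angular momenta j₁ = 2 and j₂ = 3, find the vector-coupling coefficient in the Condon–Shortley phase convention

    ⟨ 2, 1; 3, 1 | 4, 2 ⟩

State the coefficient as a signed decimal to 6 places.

triangle: 1!×3!×5!/10! = 720/3628800
(j±m)!: 3!×1!×4!×2!×6!×2! = 414720
prefactor² = (2J+1)×Δ×N² = 5184/7
  k=0: +1/(0!×1!×1!×4!×2!×1!) = 1/48
  k=1: −1/(1!×0!×0!×3!×3!×2!) = -1/72
Σ = 1/144  ⇒  CG² = 5184/7×1/144² = 1/28
CG = +√(1/28) = +0.188982

+√(1/28) = +0.188982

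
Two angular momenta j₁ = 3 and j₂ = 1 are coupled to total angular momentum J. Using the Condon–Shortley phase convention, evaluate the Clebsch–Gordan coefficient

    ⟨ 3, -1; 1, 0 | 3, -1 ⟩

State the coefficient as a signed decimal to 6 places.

−√(1/12) ≈ -0.288675

triangle: 1!·5!·1!/8! = 120/40320
(j±m)!: 2!·4!·1!·1!·2!·4! = 2304
prefactor² = (2J+1)·Δ·N² = 48
  k=0: +1/(0!·1!·4!·1!·1!·0!) = 1/24
  k=1: −1/(1!·0!·3!·0!·2!·1!) = -1/12
Σ = -1/24  ⇒  CG² = 48·(-1/24)² = 1/12
CG = −√(1/12) = -0.288675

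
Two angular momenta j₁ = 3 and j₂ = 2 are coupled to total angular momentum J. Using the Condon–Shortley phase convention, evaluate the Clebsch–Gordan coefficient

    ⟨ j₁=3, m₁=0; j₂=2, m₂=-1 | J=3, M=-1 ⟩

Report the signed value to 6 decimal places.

-0.182574  (= −√(1/30))

√[7·2!4!2!/9! · 3!3!1!3!2!4!] = √(96/5)
  +(−1)^0/∏(0,2,3,1,1,1)! = 1/12  (running 1/12)
  +(−1)^1/∏(1,1,2,0,2,2)! = -1/8  (running -1/24)
⟨..|..⟩ = √(96/5)·(-1/24) = -0.182574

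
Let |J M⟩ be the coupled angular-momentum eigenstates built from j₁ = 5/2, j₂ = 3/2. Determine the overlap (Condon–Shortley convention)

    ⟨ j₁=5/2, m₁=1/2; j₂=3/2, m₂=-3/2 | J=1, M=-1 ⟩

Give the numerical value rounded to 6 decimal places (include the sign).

+√(1/20) = +0.223607

j₁+j₂−J=3  J+j₁−j₂=2  J−j₁+j₂=0  j₁+j₂+J+1=6
(j₁±m₁, j₂±m₂, J±M) = (3,2,0,3,0,2)
P² = 36/5
sum k=0..0:
  [0] +1/12 = 1/12
S = 1/12
C² = P²·S² = 1/20 ; C = +0.223607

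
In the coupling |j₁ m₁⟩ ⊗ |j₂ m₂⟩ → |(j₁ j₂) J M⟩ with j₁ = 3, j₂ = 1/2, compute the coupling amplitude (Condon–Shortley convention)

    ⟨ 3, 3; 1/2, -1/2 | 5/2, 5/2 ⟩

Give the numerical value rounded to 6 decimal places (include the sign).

+√(6/7) ≈ +0.925820

triangle: 1!·5!·0!/7! = 120/5040
(j±m)!: 6!·0!·0!·1!·5!·0! = 86400
prefactor² = (2J+1)·Δ·N² = 86400/7
  k=0: +1/(0!·1!·0!·0!·5!·0!) = 1/120
Σ = 1/120  ⇒  CG² = 86400/7·1/120² = 6/7
CG = +√(6/7) = +0.925820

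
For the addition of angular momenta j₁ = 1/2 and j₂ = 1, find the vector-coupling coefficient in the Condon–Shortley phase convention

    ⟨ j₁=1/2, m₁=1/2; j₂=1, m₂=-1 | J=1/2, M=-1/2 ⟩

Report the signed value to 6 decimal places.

√[2·1!0!1!/3! · 1!0!0!2!0!1!] = √(2/3)
  +(−1)^0/∏(0,1,0,0,0,1)! = 1  (running 1)
⟨..|..⟩ = √(2/3)·(1) = +0.816497

+0.816497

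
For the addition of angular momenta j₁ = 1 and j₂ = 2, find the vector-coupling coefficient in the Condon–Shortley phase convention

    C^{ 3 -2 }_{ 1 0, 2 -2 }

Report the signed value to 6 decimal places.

√[7·0!2!4!/7! · 1!1!0!4!1!5!] = √(192)
  +(−1)^0/∏(0,0,1,0,1,4)! = 1/24  (running 1/24)
⟨..|..⟩ = √(192)·(1/24) = +0.577350

+0.577350  (= +√(1/3))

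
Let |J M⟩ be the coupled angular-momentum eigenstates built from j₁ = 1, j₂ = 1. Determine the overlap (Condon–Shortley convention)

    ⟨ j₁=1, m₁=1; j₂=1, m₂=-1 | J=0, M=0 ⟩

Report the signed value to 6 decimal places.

+√(1/3) = +0.577350

√[1·2!0!0!/3! · 2!0!0!2!0!0!] = √(4/3)
  +(−1)^0/∏(0,2,0,0,0,0)! = 1/2  (running 1/2)
⟨..|..⟩ = √(4/3)·(1/2) = +0.577350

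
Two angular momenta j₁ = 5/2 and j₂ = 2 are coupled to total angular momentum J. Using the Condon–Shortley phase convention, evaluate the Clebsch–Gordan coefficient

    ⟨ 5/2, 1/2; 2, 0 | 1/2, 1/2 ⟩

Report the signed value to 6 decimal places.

+√(1/5) = +0.447214

√[2·4!1!0!/6! · 3!2!2!2!1!0!] = √(16/5)
  +(−1)^2/∏(2,2,0,0,1,0)! = 1/4  (running 1/4)
⟨..|..⟩ = √(16/5)·(1/4) = +0.447214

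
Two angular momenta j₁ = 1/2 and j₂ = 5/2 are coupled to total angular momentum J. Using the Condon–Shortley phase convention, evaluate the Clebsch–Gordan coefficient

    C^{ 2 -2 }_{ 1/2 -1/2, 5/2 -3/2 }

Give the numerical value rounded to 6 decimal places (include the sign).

−√(1/6) ≈ -0.408248

j₁+j₂−J=1  J+j₁−j₂=0  J−j₁+j₂=4  j₁+j₂+J+1=6
(j₁±m₁, j₂±m₂, J±M) = (0,1,1,4,0,4)
P² = 96
sum k=1..1:
  [1] −1/24 = -1/24
S = -1/24
C² = P²·S² = 1/6 ; C = -0.408248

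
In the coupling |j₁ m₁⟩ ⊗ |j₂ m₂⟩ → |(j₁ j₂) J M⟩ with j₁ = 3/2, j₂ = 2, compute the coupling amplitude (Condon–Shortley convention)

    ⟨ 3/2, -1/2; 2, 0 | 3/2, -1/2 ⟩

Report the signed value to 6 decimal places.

triangle: 2!·1!·2!/6! = 4/720
(j±m)!: 1!·2!·2!·2!·1!·2! = 16
prefactor² = (2J+1)·Δ·N² = 16/45
  k=1: −1/(1!·1!·1!·1!·0!·1!) = -1
  k=2: +1/(2!·0!·0!·0!·1!·2!) = 1/4
Σ = -3/4  ⇒  CG² = 16/45·(-3/4)² = 1/5
CG = −√(1/5) = -0.447214

−√(1/5) ≈ -0.447214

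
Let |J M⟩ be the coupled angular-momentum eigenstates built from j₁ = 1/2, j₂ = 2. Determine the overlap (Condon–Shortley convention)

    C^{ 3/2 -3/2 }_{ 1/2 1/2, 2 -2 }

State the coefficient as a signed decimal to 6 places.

√[4·1!0!3!/5! · 1!0!0!4!0!3!] = √(144/5)
  +(−1)^0/∏(0,1,0,0,0,3)! = 1/6  (running 1/6)
⟨..|..⟩ = √(144/5)·(1/6) = +0.894427

+0.894427  (= +√(4/5))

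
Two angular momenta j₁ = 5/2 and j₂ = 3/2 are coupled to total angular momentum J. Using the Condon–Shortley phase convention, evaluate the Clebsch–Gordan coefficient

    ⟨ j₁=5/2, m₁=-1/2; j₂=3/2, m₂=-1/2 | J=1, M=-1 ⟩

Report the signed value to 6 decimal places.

-0.387298

j₁+j₂−J=3  J+j₁−j₂=2  J−j₁+j₂=0  j₁+j₂+J+1=6
(j₁±m₁, j₂±m₂, J±M) = (2,3,1,2,0,2)
P² = 12/5
sum k=1..1:
  [1] −1/4 = -1/4
S = -1/4
C² = P²·S² = 3/20 ; C = -0.387298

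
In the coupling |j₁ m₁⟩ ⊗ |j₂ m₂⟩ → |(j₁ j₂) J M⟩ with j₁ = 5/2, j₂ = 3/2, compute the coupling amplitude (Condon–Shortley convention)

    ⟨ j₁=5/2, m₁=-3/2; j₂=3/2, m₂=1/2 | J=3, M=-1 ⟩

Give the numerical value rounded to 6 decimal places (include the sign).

j₁+j₂−J=1  J+j₁−j₂=4  J−j₁+j₂=2  j₁+j₂+J+1=8
(j₁±m₁, j₂±m₂, J±M) = (1,4,2,1,2,4)
P² = 96/5
sum k=0..1:
  [0] +1/48 = 1/48
  [1] −1/6 = -1/6
S = -7/48
C² = P²·S² = 49/120 ; C = -0.639010

−√(49/120) ≈ -0.639010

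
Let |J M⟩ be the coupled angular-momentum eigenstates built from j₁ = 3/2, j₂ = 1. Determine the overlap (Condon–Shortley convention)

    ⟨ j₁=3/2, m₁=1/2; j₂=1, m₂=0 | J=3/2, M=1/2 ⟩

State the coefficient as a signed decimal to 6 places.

triangle: 1!×2!×1!/5! = 2/120
(j±m)!: 2!×1!×1!×1!×2!×1! = 4
prefactor² = (2J+1)×Δ×N² = 4/15
  k=0: +1/(0!×1!×1!×1!×1!×0!) = 1
  k=1: −1/(1!×0!×0!×0!×2!×1!) = -1/2
Σ = 1/2  ⇒  CG² = 4/15×1/2² = 1/15
CG = +√(1/15) = +0.258199

+√(1/15) ≈ +0.258199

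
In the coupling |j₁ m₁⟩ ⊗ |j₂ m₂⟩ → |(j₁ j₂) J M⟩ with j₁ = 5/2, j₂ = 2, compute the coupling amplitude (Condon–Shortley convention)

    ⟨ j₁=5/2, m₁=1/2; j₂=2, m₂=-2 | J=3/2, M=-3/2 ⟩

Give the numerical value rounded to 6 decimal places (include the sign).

+√(4/35) ≈ +0.338062

j₁+j₂−J=3  J+j₁−j₂=2  J−j₁+j₂=1  j₁+j₂+J+1=7
(j₁±m₁, j₂±m₂, J±M) = (3,2,0,4,0,3)
P² = 576/35
sum k=0..0:
  [0] +1/12 = 1/12
S = 1/12
C² = P²·S² = 4/35 ; C = +0.338062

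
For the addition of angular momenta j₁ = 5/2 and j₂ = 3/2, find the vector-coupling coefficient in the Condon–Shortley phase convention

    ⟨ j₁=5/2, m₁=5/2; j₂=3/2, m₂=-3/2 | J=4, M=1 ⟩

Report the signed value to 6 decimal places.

+√(1/56) = +0.133631

j₁+j₂−J=0  J+j₁−j₂=5  J−j₁+j₂=3  j₁+j₂+J+1=9
(j₁±m₁, j₂±m₂, J±M) = (5,0,0,3,5,3)
P² = 64800/7
sum k=0..0:
  [0] +1/720 = 1/720
S = 1/720
C² = P²·S² = 1/56 ; C = +0.133631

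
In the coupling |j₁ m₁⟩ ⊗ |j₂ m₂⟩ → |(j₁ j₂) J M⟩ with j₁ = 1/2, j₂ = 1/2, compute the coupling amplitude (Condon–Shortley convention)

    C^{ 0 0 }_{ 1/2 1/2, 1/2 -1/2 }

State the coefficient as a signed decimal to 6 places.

+√(1/2) = +0.707107

triangle: 1!×0!×0!/2! = 1/2
(j±m)!: 1!×0!×0!×1!×0!×0! = 1
prefactor² = (2J+1)×Δ×N² = 1/2
  k=0: +1/(0!×1!×0!×0!×0!×0!) = 1
Σ = 1  ⇒  CG² = 1/2×1² = 1/2
CG = +√(1/2) = +0.707107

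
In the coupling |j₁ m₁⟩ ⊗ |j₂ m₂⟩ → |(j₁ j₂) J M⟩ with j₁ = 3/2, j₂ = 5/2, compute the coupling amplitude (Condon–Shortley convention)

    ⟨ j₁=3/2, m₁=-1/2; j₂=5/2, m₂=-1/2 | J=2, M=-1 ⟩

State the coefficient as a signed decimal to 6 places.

j₁+j₂−J=2  J+j₁−j₂=1  J−j₁+j₂=3  j₁+j₂+J+1=7
(j₁±m₁, j₂±m₂, J±M) = (1,2,2,3,1,3)
P² = 12/7
sum k=1..2:
  [1] −1/2 = -1/2
  [2] +1/12 = 1/12
S = -5/12
C² = P²·S² = 25/84 ; C = -0.545545

-0.545545  (= −√(25/84))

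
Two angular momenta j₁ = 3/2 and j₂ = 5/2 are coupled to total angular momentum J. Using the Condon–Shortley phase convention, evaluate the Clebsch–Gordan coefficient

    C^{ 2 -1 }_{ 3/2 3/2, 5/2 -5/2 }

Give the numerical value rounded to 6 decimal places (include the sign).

+0.597614

√[5·2!1!3!/7! · 3!0!0!5!1!3!] = √(360/7)
  +(−1)^0/∏(0,2,0,0,1,3)! = 1/12  (running 1/12)
⟨..|..⟩ = √(360/7)·(1/12) = +0.597614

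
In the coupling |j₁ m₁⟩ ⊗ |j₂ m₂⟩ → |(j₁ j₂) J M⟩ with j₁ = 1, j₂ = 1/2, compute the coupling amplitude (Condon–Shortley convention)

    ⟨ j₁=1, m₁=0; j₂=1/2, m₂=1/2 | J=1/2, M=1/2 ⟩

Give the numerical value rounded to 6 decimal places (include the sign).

−√(1/3) ≈ -0.577350

j₁+j₂−J=1  J+j₁−j₂=1  J−j₁+j₂=0  j₁+j₂+J+1=3
(j₁±m₁, j₂±m₂, J±M) = (1,1,1,0,1,0)
P² = 1/3
sum k=1..1:
  [1] −1/1 = -1
S = -1
C² = P²·S² = 1/3 ; C = -0.577350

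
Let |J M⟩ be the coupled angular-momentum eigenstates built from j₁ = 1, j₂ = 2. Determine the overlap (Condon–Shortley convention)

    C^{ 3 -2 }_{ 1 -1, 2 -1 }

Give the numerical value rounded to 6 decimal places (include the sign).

+0.816497  (= +√(2/3))

triangle: 0!·2!·4!/7! = 48/5040
(j±m)!: 0!·2!·1!·3!·1!·5! = 1440
prefactor² = (2J+1)·Δ·N² = 96
  k=0: +1/(0!·0!·2!·1!·0!·3!) = 1/12
Σ = 1/12  ⇒  CG² = 96·1/12² = 2/3
CG = +√(2/3) = +0.816497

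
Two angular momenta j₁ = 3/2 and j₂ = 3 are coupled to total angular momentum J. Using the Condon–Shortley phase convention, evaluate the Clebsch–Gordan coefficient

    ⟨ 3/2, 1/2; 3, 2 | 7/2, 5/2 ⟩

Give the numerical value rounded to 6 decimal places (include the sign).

-0.377964  (= −√(1/7))

j₁+j₂−J=1  J+j₁−j₂=2  J−j₁+j₂=5  j₁+j₂+J+1=9
(j₁±m₁, j₂±m₂, J±M) = (2,1,5,1,6,1)
P² = 6400/7
sum k=0..1:
  [0] +1/120 = 1/120
  [1] −1/48 = -1/48
S = -1/80
C² = P²·S² = 1/7 ; C = -0.377964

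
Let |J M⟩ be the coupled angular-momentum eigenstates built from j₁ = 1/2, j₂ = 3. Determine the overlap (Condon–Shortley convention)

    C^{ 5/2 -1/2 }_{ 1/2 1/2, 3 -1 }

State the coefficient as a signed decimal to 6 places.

+√(4/7) = +0.755929

j₁+j₂−J=1  J+j₁−j₂=0  J−j₁+j₂=5  j₁+j₂+J+1=7
(j₁±m₁, j₂±m₂, J±M) = (1,0,2,4,2,3)
P² = 576/7
sum k=0..0:
  [0] +1/12 = 1/12
S = 1/12
C² = P²·S² = 4/7 ; C = +0.755929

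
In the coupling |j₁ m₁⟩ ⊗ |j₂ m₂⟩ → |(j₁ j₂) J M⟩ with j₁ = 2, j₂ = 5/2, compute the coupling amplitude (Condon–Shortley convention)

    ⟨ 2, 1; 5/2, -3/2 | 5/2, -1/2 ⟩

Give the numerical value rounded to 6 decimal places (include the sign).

√[6·2!2!3!/8! · 3!1!1!4!2!3!] = √(216/35)
  +(−1)^0/∏(0,2,1,1,1,2)! = 1/4  (running 1/4)
  +(−1)^1/∏(1,1,0,0,2,3)! = -1/12  (running 1/6)
⟨..|..⟩ = √(216/35)·(1/6) = +0.414039

+0.414039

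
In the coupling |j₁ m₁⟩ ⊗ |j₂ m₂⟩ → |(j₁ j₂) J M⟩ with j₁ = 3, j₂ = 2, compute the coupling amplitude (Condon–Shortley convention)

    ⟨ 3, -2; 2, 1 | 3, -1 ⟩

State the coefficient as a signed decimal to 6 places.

+√(1/4) ≈ +0.500000

triangle: 2!*4!*2!/9! = 96/362880
(j±m)!: 1!*5!*3!*1!*2!*4! = 34560
prefactor² = (2J+1)*Δ*N² = 64
  k=1: −1/(1!*1!*4!*2!*0!*0!) = -1/48
  k=2: +1/(2!*0!*3!*1!*1!*1!) = 1/12
Σ = 1/16  ⇒  CG² = 64*1/16² = 1/4
CG = +√(1/4) = +0.500000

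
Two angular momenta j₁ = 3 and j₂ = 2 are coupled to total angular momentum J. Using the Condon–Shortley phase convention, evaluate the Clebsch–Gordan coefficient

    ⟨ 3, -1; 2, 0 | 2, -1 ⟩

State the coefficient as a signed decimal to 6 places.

+0.377964

√[5·3!3!1!/8! · 2!4!2!2!1!3!] = √(36/7)
  +(−1)^1/∏(1,2,3,1,0,0)! = -1/12  (running -1/12)
  +(−1)^2/∏(2,1,2,0,1,1)! = 1/4  (running 1/6)
⟨..|..⟩ = √(36/7)·(1/6) = +0.377964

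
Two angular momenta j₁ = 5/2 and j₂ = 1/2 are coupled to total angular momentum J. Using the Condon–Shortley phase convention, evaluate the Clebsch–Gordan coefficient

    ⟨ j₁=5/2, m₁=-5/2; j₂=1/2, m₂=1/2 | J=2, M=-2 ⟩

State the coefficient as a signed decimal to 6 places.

-0.912871  (= −√(5/6))

triangle: 1!*4!*0!/6! = 24/720
(j±m)!: 0!*5!*1!*0!*0!*4! = 2880
prefactor² = (2J+1)*Δ*N² = 480
  k=1: −1/(1!*0!*4!*0!*0!*0!) = -1/24
Σ = -1/24  ⇒  CG² = 480*(-1/24)² = 5/6
CG = −√(5/6) = -0.912871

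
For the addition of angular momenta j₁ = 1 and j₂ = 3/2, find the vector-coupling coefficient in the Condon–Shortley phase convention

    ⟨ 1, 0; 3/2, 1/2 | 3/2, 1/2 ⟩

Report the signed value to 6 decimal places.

-0.258199

√[4·1!1!2!/5! · 1!1!2!1!2!1!] = √(4/15)
  +(−1)^0/∏(0,1,1,2,0,0)! = 1/2  (running 1/2)
  +(−1)^1/∏(1,0,0,1,1,1)! = -1  (running -1/2)
⟨..|..⟩ = √(4/15)·(-1/2) = -0.258199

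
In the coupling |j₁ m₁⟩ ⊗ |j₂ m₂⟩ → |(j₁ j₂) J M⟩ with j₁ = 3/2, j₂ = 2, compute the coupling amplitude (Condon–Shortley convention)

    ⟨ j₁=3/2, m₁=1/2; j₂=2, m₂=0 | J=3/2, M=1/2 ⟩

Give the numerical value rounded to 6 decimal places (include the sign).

j₁+j₂−J=2  J+j₁−j₂=1  J−j₁+j₂=2  j₁+j₂+J+1=6
(j₁±m₁, j₂±m₂, J±M) = (2,1,2,2,2,1)
P² = 16/45
sum k=0..1:
  [0] +1/4 = 1/4
  [1] −1/1 = -1
S = -3/4
C² = P²·S² = 1/5 ; C = -0.447214

−√(1/5) = -0.447214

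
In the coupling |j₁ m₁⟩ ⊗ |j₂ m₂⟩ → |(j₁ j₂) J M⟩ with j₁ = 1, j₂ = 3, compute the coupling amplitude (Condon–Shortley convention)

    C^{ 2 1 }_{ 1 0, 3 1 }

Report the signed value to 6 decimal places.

-0.617213

√[5·2!0!4!/7! · 1!1!4!2!3!1!] = √(96/7)
  +(−1)^1/∏(1,1,0,3,0,1)! = -1/6  (running -1/6)
⟨..|..⟩ = √(96/7)·(-1/6) = -0.617213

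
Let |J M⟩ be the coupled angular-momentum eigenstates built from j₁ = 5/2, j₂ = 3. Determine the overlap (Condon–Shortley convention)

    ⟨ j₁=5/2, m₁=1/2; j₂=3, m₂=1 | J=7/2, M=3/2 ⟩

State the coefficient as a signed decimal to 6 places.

triangle: 2!*3!*4!/10! = 288/3628800
(j±m)!: 3!*2!*4!*2!*5!*2! = 138240
prefactor² = (2J+1)*Δ*N² = 3072/35
  k=0: +1/(0!*2!*2!*4!*1!*0!) = 1/96
  k=1: −1/(1!*1!*1!*3!*2!*1!) = -1/12
  k=2: +1/(2!*0!*0!*2!*3!*2!) = 1/48
Σ = -5/96  ⇒  CG² = 3072/35*(-5/96)² = 5/21
CG = −√(5/21) = -0.487950

−√(5/21) = -0.487950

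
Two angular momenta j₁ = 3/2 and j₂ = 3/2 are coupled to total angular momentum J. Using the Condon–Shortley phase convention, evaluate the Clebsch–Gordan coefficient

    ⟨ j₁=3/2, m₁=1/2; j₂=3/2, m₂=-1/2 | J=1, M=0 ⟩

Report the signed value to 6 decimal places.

−√(1/20) = -0.223607

√[3·2!1!1!/5! · 2!1!1!2!1!1!] = √(1/5)
  +(−1)^0/∏(0,2,1,1,0,0)! = 1/2  (running 1/2)
  +(−1)^1/∏(1,1,0,0,1,1)! = -1  (running -1/2)
⟨..|..⟩ = √(1/5)·(-1/2) = -0.223607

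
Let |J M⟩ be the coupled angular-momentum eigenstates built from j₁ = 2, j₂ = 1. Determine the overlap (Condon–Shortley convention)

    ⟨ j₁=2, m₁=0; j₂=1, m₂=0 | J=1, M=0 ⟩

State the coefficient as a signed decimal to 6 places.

√[3·2!2!0!/5! · 2!2!1!1!1!1!] = √(2/5)
  +(−1)^1/∏(1,1,1,0,1,0)! = -1  (running -1)
⟨..|..⟩ = √(2/5)·(-1) = -0.632456

−√(2/5) = -0.632456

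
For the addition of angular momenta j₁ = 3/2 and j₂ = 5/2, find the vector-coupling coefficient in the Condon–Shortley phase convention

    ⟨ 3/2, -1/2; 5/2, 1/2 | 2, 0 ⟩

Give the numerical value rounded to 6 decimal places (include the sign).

−√(1/14) ≈ -0.267261

√[5·2!1!3!/7! · 1!2!3!2!2!2!] = √(8/7)
  +(−1)^1/∏(1,1,1,2,0,1)! = -1/2  (running -1/2)
  +(−1)^2/∏(2,0,0,1,1,2)! = 1/4  (running -1/4)
⟨..|..⟩ = √(8/7)·(-1/4) = -0.267261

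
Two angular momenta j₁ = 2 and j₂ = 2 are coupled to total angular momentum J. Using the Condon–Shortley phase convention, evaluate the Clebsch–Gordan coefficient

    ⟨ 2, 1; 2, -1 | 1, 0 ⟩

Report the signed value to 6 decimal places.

−√(1/10) = -0.316228

√[3·3!1!1!/6! · 3!1!1!3!1!1!] = √(9/10)
  +(−1)^0/∏(0,3,1,1,0,0)! = 1/6  (running 1/6)
  +(−1)^1/∏(1,2,0,0,1,1)! = -1/2  (running -1/3)
⟨..|..⟩ = √(9/10)·(-1/3) = -0.316228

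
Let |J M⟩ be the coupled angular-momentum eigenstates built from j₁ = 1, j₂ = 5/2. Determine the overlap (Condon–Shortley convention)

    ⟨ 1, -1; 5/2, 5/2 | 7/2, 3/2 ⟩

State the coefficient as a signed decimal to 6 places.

√[8·0!2!5!/8! · 0!2!5!0!5!2!] = √(19200/7)
  +(−1)^0/∏(0,0,2,5,0,0)! = 1/240  (running 1/240)
⟨..|..⟩ = √(19200/7)·(1/240) = +0.218218

+√(1/21) ≈ +0.218218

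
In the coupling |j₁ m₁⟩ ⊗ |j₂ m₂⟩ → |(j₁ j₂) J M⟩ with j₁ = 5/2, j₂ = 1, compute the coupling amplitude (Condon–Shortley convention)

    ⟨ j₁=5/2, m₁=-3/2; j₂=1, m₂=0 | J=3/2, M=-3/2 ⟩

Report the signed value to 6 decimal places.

√[4·2!3!0!/6! · 1!4!1!1!0!3!] = √(48/5)
  +(−1)^1/∏(1,1,3,0,0,0)! = -1/6  (running -1/6)
⟨..|..⟩ = √(48/5)·(-1/6) = -0.516398

-0.516398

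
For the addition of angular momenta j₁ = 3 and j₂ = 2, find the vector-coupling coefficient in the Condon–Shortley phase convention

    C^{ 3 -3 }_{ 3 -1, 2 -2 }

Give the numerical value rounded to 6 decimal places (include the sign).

√[7·2!4!2!/9! · 2!4!0!4!0!6!] = √(1536)
  +(−1)^0/∏(0,2,4,0,0,2)! = 1/96  (running 1/96)
⟨..|..⟩ = √(1536)·(1/96) = +0.408248

+√(1/6) ≈ +0.408248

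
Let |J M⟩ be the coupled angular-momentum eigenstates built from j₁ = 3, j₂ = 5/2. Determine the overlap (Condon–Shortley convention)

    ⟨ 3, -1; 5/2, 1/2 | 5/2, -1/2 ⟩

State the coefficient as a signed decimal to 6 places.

j₁+j₂−J=3  J+j₁−j₂=3  J−j₁+j₂=2  j₁+j₂+J+1=9
(j₁±m₁, j₂±m₂, J±M) = (2,4,3,2,2,3)
P² = 288/35
sum k=1..3:
  [1] −1/24 = -1/24
  [2] +1/4 = 1/4
  [3] −1/24 = -1/24
S = 1/6
C² = P²·S² = 8/35 ; C = +0.478091

+√(8/35) ≈ +0.478091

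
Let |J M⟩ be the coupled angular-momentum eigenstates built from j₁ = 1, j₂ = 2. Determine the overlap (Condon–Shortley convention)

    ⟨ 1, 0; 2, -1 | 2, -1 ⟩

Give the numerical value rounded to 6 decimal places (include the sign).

+√(1/6) ≈ +0.408248

j₁+j₂−J=1  J+j₁−j₂=1  J−j₁+j₂=3  j₁+j₂+J+1=6
(j₁±m₁, j₂±m₂, J±M) = (1,1,1,3,1,3)
P² = 3/2
sum k=0..1:
  [0] +1/2 = 1/2
  [1] −1/6 = -1/6
S = 1/3
C² = P²·S² = 1/6 ; C = +0.408248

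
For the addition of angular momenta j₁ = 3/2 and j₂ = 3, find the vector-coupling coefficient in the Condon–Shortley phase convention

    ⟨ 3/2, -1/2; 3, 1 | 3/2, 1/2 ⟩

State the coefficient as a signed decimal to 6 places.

+√(12/35) = +0.585540

j₁+j₂−J=3  J+j₁−j₂=0  J−j₁+j₂=3  j₁+j₂+J+1=7
(j₁±m₁, j₂±m₂, J±M) = (1,2,4,2,2,1)
P² = 192/35
sum k=2..2:
  [2] +1/4 = 1/4
S = 1/4
C² = P²·S² = 12/35 ; C = +0.585540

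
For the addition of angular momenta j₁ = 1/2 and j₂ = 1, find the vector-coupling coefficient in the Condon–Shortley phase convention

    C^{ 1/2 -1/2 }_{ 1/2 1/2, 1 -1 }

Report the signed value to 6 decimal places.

+√(2/3) ≈ +0.816497

j₁+j₂−J=1  J+j₁−j₂=0  J−j₁+j₂=1  j₁+j₂+J+1=3
(j₁±m₁, j₂±m₂, J±M) = (1,0,0,2,0,1)
P² = 2/3
sum k=0..0:
  [0] +1/1 = 1
S = 1
C² = P²·S² = 2/3 ; C = +0.816497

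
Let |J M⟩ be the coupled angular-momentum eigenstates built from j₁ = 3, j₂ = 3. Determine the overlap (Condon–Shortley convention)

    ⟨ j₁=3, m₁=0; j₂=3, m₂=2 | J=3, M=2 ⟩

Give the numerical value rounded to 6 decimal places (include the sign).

+0.408248  (= +√(1/6))

triangle: 3!×3!×3!/10! = 216/3628800
(j±m)!: 3!×3!×5!×1!×5!×1! = 518400
prefactor² = (2J+1)×Δ×N² = 216
  k=2: +1/(2!×1!×1!×3!×2!×0!) = 1/24
  k=3: −1/(3!×0!×0!×2!×3!×1!) = -1/72
Σ = 1/36  ⇒  CG² = 216×1/36² = 1/6
CG = +√(1/6) = +0.408248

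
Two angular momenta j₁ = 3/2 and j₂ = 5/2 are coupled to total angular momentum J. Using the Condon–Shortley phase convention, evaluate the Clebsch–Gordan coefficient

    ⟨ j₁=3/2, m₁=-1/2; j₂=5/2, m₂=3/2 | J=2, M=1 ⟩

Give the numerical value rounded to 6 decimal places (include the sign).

triangle: 2!×1!×3!/7! = 12/5040
(j±m)!: 1!×2!×4!×1!×3!×1! = 288
prefactor² = (2J+1)×Δ×N² = 24/7
  k=1: −1/(1!×1!×1!×3!×0!×0!) = -1/6
  k=2: +1/(2!×0!×0!×2!×1!×1!) = 1/4
Σ = 1/12  ⇒  CG² = 24/7×1/12² = 1/42
CG = +√(1/42) = +0.154303

+√(1/42) ≈ +0.154303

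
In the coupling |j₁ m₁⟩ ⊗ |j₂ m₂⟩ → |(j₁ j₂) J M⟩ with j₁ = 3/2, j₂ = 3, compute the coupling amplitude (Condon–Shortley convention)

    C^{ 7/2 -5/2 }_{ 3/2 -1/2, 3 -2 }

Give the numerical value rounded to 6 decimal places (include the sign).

j₁+j₂−J=1  J+j₁−j₂=2  J−j₁+j₂=5  j₁+j₂+J+1=9
(j₁±m₁, j₂±m₂, J±M) = (1,2,1,5,1,6)
P² = 6400/7
sum k=0..1:
  [0] +1/48 = 1/48
  [1] −1/120 = -1/120
S = 1/80
C² = P²·S² = 1/7 ; C = +0.377964

+√(1/7) ≈ +0.377964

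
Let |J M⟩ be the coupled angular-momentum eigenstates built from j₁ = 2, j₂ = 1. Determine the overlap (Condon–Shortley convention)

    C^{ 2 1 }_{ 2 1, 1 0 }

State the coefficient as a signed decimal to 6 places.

triangle: 1!·3!·1!/6! = 6/720
(j±m)!: 3!·1!·1!·1!·3!·1! = 36
prefactor² = (2J+1)·Δ·N² = 3/2
  k=0: +1/(0!·1!·1!·1!·2!·0!) = 1/2
  k=1: −1/(1!·0!·0!·0!·3!·1!) = -1/6
Σ = 1/3  ⇒  CG² = 3/2·1/3² = 1/6
CG = +√(1/6) = +0.408248

+√(1/6) ≈ +0.408248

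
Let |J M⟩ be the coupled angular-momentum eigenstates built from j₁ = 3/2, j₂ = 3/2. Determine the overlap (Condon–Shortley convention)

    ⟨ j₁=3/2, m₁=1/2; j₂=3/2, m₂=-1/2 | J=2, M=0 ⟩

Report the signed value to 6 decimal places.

triangle: 1!×2!×2!/6! = 4/720
(j±m)!: 2!×1!×1!×2!×2!×2! = 16
prefactor² = (2J+1)×Δ×N² = 4/9
  k=0: +1/(0!×1!×1!×1!×1!×1!) = 1
  k=1: −1/(1!×0!×0!×0!×2!×2!) = -1/4
Σ = 3/4  ⇒  CG² = 4/9×3/4² = 1/4
CG = +√(1/4) = +0.500000

+0.500000  (= +√(1/4))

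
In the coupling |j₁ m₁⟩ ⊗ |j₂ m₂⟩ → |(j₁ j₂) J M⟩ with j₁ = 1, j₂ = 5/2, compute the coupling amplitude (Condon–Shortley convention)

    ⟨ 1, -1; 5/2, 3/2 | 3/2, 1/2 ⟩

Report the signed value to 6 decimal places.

+0.632456

j₁+j₂−J=2  J+j₁−j₂=0  J−j₁+j₂=3  j₁+j₂+J+1=6
(j₁±m₁, j₂±m₂, J±M) = (0,2,4,1,2,1)
P² = 32/5
sum k=2..2:
  [2] +1/4 = 1/4
S = 1/4
C² = P²·S² = 2/5 ; C = +0.632456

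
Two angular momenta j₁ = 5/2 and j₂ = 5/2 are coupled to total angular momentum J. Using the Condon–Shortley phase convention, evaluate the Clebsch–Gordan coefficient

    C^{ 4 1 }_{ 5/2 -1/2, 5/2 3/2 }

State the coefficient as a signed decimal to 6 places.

triangle: 1!*4!*4!/10! = 576/3628800
(j±m)!: 2!*3!*4!*1!*5!*3! = 207360
prefactor² = (2J+1)*Δ*N² = 10368/35
  k=0: +1/(0!*1!*3!*4!*1!*0!) = 1/144
  k=1: −1/(1!*0!*2!*3!*2!*1!) = -1/24
Σ = -5/144  ⇒  CG² = 10368/35*(-5/144)² = 5/14
CG = −√(5/14) = -0.597614

-0.597614  (= −√(5/14))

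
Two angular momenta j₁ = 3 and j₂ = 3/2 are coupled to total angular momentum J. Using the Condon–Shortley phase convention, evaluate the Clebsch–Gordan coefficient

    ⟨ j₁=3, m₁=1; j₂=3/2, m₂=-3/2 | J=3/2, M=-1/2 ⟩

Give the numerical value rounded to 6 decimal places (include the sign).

+0.338062

triangle: 3!*3!*0!/7! = 36/5040
(j±m)!: 4!*2!*0!*3!*1!*2! = 576
prefactor² = (2J+1)*Δ*N² = 576/35
  k=0: +1/(0!*3!*2!*0!*1!*0!) = 1/12
Σ = 1/12  ⇒  CG² = 576/35*1/12² = 4/35
CG = +√(4/35) = +0.338062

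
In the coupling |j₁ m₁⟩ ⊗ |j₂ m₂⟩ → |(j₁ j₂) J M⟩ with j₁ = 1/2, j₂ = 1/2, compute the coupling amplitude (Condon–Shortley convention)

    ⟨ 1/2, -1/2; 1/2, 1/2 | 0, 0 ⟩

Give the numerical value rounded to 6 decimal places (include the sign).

j₁+j₂−J=1  J+j₁−j₂=0  J−j₁+j₂=0  j₁+j₂+J+1=2
(j₁±m₁, j₂±m₂, J±M) = (0,1,1,0,0,0)
P² = 1/2
sum k=1..1:
  [1] −1/1 = -1
S = -1
C² = P²·S² = 1/2 ; C = -0.707107

-0.707107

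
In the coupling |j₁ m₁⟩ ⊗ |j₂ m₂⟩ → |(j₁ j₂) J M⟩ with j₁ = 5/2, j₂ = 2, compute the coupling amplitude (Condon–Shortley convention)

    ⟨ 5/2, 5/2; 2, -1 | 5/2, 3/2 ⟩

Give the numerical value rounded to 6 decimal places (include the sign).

+0.654654

j₁+j₂−J=2  J+j₁−j₂=3  J−j₁+j₂=2  j₁+j₂+J+1=8
(j₁±m₁, j₂±m₂, J±M) = (5,0,1,3,4,1)
P² = 432/7
sum k=0..0:
  [0] +1/12 = 1/12
S = 1/12
C² = P²·S² = 3/7 ; C = +0.654654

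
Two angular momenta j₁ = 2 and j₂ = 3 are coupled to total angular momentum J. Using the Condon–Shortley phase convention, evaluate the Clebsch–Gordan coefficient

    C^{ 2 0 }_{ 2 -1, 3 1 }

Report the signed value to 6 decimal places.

j₁+j₂−J=3  J+j₁−j₂=1  J−j₁+j₂=3  j₁+j₂+J+1=8
(j₁±m₁, j₂±m₂, J±M) = (1,3,4,2,2,2)
P² = 36/7
sum k=2..3:
  [2] +1/4 = 1/4
  [3] −1/12 = -1/12
S = 1/6
C² = P²·S² = 1/7 ; C = +0.377964

+0.377964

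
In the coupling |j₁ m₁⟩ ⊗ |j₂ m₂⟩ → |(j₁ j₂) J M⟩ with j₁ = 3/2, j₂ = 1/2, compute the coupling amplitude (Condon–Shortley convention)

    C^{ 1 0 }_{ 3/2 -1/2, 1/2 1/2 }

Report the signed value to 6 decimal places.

−√(1/2) = -0.707107

j₁+j₂−J=1  J+j₁−j₂=2  J−j₁+j₂=0  j₁+j₂+J+1=4
(j₁±m₁, j₂±m₂, J±M) = (1,2,1,0,1,1)
P² = 1/2
sum k=1..1:
  [1] −1/1 = -1
S = -1
C² = P²·S² = 1/2 ; C = -0.707107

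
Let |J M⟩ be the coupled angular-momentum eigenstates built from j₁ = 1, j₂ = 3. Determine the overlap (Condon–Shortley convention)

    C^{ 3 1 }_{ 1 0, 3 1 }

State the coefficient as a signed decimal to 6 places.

-0.288675

√[7·1!1!5!/8! · 1!1!4!2!4!2!] = √(48)
  +(−1)^0/∏(0,1,1,4,0,1)! = 1/24  (running 1/24)
  +(−1)^1/∏(1,0,0,3,1,2)! = -1/12  (running -1/24)
⟨..|..⟩ = √(48)·(-1/24) = -0.288675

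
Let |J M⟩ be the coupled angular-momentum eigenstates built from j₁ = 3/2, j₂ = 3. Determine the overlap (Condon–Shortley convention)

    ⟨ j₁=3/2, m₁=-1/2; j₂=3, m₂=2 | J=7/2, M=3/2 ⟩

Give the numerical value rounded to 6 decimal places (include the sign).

-0.654654  (= −√(3/7))

triangle: 1!×2!×5!/9! = 240/362880
(j±m)!: 1!×2!×5!×1!×5!×2! = 57600
prefactor² = (2J+1)×Δ×N² = 6400/21
  k=0: +1/(0!×1!×2!×5!×0!×0!) = 1/240
  k=1: −1/(1!×0!×1!×4!×1!×1!) = -1/24
Σ = -3/80  ⇒  CG² = 6400/21×(-3/80)² = 3/7
CG = −√(3/7) = -0.654654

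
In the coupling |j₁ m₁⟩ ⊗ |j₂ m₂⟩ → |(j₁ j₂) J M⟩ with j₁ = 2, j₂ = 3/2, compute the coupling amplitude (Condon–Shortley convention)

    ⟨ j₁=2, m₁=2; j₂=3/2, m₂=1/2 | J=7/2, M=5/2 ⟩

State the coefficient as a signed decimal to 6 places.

+0.654654  (= +√(3/7))

j₁+j₂−J=0  J+j₁−j₂=4  J−j₁+j₂=3  j₁+j₂+J+1=8
(j₁±m₁, j₂±m₂, J±M) = (4,0,2,1,6,1)
P² = 6912/7
sum k=0..0:
  [0] +1/48 = 1/48
S = 1/48
C² = P²·S² = 3/7 ; C = +0.654654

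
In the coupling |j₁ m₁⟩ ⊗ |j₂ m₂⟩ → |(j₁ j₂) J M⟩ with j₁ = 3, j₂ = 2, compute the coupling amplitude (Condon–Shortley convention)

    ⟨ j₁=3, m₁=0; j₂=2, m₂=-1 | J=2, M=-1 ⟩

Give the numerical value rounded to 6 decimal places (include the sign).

triangle: 3!·3!·1!/8! = 36/40320
(j±m)!: 3!·3!·1!·3!·1!·3! = 1296
prefactor² = (2J+1)·Δ·N² = 81/14
  k=0: +1/(0!·3!·3!·1!·0!·0!) = 1/36
  k=1: −1/(1!·2!·2!·0!·1!·1!) = -1/4
Σ = -2/9  ⇒  CG² = 81/14·(-2/9)² = 2/7
CG = −√(2/7) = -0.534522

−√(2/7) = -0.534522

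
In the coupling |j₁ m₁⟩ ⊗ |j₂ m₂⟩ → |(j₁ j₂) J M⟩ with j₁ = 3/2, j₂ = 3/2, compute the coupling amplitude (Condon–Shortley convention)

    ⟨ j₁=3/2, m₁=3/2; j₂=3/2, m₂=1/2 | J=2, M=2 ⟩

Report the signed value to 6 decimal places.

+0.707107

j₁+j₂−J=1  J+j₁−j₂=2  J−j₁+j₂=2  j₁+j₂+J+1=6
(j₁±m₁, j₂±m₂, J±M) = (3,0,2,1,4,0)
P² = 8
sum k=0..0:
  [0] +1/4 = 1/4
S = 1/4
C² = P²·S² = 1/2 ; C = +0.707107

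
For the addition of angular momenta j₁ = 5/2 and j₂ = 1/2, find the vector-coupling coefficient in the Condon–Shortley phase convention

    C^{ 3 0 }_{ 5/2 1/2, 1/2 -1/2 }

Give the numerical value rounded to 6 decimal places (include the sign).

triangle: 0!*5!*1!/7! = 120/5040
(j±m)!: 3!*2!*0!*1!*3!*3! = 432
prefactor² = (2J+1)*Δ*N² = 72
  k=0: +1/(0!*0!*2!*0!*3!*1!) = 1/12
Σ = 1/12  ⇒  CG² = 72*1/12² = 1/2
CG = +√(1/2) = +0.707107

+0.707107  (= +√(1/2))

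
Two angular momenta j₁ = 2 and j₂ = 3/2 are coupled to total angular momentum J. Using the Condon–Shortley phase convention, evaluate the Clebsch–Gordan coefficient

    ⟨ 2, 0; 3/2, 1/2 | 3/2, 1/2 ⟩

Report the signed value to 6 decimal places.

−√(1/5) = -0.447214

j₁+j₂−J=2  J+j₁−j₂=2  J−j₁+j₂=1  j₁+j₂+J+1=6
(j₁±m₁, j₂±m₂, J±M) = (2,2,2,1,2,1)
P² = 16/45
sum k=1..2:
  [1] −1/1 = -1
  [2] +1/4 = 1/4
S = -3/4
C² = P²·S² = 1/5 ; C = -0.447214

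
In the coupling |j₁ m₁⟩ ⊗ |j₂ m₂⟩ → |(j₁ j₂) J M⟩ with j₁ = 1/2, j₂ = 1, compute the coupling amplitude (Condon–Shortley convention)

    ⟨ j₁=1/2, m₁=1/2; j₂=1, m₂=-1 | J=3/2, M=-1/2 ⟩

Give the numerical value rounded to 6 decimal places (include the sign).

√[4·0!1!2!/4! · 1!0!0!2!1!2!] = √(4/3)
  +(−1)^0/∏(0,0,0,0,1,2)! = 1/2  (running 1/2)
⟨..|..⟩ = √(4/3)·(1/2) = +0.577350

+0.577350  (= +√(1/3))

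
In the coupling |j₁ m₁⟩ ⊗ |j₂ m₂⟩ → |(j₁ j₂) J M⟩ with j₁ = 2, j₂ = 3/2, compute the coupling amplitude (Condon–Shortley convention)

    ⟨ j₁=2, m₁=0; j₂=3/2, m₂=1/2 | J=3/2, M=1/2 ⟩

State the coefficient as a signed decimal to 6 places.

√[4·2!2!1!/6! · 2!2!2!1!2!1!] = √(16/45)
  +(−1)^1/∏(1,1,1,1,1,0)! = -1  (running -1)
  +(−1)^2/∏(2,0,0,0,2,1)! = 1/4  (running -3/4)
⟨..|..⟩ = √(16/45)·(-3/4) = -0.447214

-0.447214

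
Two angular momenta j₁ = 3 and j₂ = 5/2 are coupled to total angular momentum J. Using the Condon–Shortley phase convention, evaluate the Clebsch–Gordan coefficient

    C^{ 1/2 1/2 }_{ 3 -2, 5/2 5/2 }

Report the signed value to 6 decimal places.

-0.218218  (= −√(1/21))

j₁+j₂−J=5  J+j₁−j₂=1  J−j₁+j₂=0  j₁+j₂+J+1=7
(j₁±m₁, j₂±m₂, J±M) = (1,5,5,0,1,0)
P² = 4800/7
sum k=5..5:
  [5] −1/120 = -1/120
S = -1/120
C² = P²·S² = 1/21 ; C = -0.218218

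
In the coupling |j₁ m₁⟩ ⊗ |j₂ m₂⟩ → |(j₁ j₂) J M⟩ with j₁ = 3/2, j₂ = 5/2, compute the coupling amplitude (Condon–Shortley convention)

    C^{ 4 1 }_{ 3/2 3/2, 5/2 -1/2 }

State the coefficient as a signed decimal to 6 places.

+0.422577

√[9·0!3!5!/9! · 3!0!2!3!5!3!] = √(6480/7)
  +(−1)^0/∏(0,0,0,2,3,3)! = 1/72  (running 1/72)
⟨..|..⟩ = √(6480/7)·(1/72) = +0.422577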